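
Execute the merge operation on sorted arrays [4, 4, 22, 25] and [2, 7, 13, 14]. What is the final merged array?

Merging process:

Compare 4 vs 2: take 2 from right. Merged: [2]
Compare 4 vs 7: take 4 from left. Merged: [2, 4]
Compare 4 vs 7: take 4 from left. Merged: [2, 4, 4]
Compare 22 vs 7: take 7 from right. Merged: [2, 4, 4, 7]
Compare 22 vs 13: take 13 from right. Merged: [2, 4, 4, 7, 13]
Compare 22 vs 14: take 14 from right. Merged: [2, 4, 4, 7, 13, 14]
Append remaining from left: [22, 25]. Merged: [2, 4, 4, 7, 13, 14, 22, 25]

Final merged array: [2, 4, 4, 7, 13, 14, 22, 25]
Total comparisons: 6

The merged array is [2, 4, 4, 7, 13, 14, 22, 25], requiring 6 comparisons. The merge step runs in O(n) time where n is the total number of elements.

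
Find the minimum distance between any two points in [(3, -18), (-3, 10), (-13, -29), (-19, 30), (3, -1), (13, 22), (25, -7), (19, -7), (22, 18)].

Computing all pairwise distances among 9 points:

d((3, -18), (-3, 10)) = 28.6356
d((3, -18), (-13, -29)) = 19.4165
d((3, -18), (-19, 30)) = 52.8015
d((3, -18), (3, -1)) = 17.0
d((3, -18), (13, 22)) = 41.2311
d((3, -18), (25, -7)) = 24.5967
d((3, -18), (19, -7)) = 19.4165
d((3, -18), (22, 18)) = 40.7063
d((-3, 10), (-13, -29)) = 40.2616
d((-3, 10), (-19, 30)) = 25.6125
d((-3, 10), (3, -1)) = 12.53
d((-3, 10), (13, 22)) = 20.0
d((-3, 10), (25, -7)) = 32.7567
d((-3, 10), (19, -7)) = 27.8029
d((-3, 10), (22, 18)) = 26.2488
d((-13, -29), (-19, 30)) = 59.3043
d((-13, -29), (3, -1)) = 32.249
d((-13, -29), (13, 22)) = 57.2451
d((-13, -29), (25, -7)) = 43.909
d((-13, -29), (19, -7)) = 38.833
d((-13, -29), (22, 18)) = 58.6003
d((-19, 30), (3, -1)) = 38.0132
d((-19, 30), (13, 22)) = 32.9848
d((-19, 30), (25, -7)) = 57.4891
d((-19, 30), (19, -7)) = 53.0377
d((-19, 30), (22, 18)) = 42.72
d((3, -1), (13, 22)) = 25.0799
d((3, -1), (25, -7)) = 22.8035
d((3, -1), (19, -7)) = 17.088
d((3, -1), (22, 18)) = 26.8701
d((13, 22), (25, -7)) = 31.3847
d((13, 22), (19, -7)) = 29.6142
d((13, 22), (22, 18)) = 9.8489
d((25, -7), (19, -7)) = 6.0 <-- minimum
d((25, -7), (22, 18)) = 25.1794
d((19, -7), (22, 18)) = 25.1794

Closest pair: (25, -7) and (19, -7) with distance 6.0

The closest pair is (25, -7) and (19, -7) with Euclidean distance 6.0. For 9 points, brute-force pairwise comparison is shown above. For large n, the divide-and-conquer algorithm (sort by x, recurse on halves, check the dividing strip) achieves O(n log n).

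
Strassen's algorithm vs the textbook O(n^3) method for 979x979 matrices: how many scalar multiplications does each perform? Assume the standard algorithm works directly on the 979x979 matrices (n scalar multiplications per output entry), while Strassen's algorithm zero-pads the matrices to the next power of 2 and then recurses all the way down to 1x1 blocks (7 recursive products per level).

Matrix multiplication for 979x979 matrices:

Strassen's algorithm requires power-of-2 dimensions. Pad 979x979 to 1024x1024 (next power of 2).

Standard algorithm: 979^3 = 938313739 multiplications
Strassen's algorithm: 7^(log2(1024)) = 7^10 = 282475249 multiplications
Savings: 938313739 - 282475249 = 655838490 multiplications

Standard: 938313739 multiplications (979^3). Strassen: 282475249 multiplications (7^10, after padding to 1024x1024). Strassen reduces 8 recursive multiplications to 7 at each level.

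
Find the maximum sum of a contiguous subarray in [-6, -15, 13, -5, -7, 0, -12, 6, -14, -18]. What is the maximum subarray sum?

Using Kadane's algorithm on [-6, -15, 13, -5, -7, 0, -12, 6, -14, -18]:

Scanning through the array:
Position 1 (value -15): max_ending_here = -15, max_so_far = -6
Position 2 (value 13): max_ending_here = 13, max_so_far = 13
Position 3 (value -5): max_ending_here = 8, max_so_far = 13
Position 4 (value -7): max_ending_here = 1, max_so_far = 13
Position 5 (value 0): max_ending_here = 1, max_so_far = 13
Position 6 (value -12): max_ending_here = -11, max_so_far = 13
Position 7 (value 6): max_ending_here = 6, max_so_far = 13
Position 8 (value -14): max_ending_here = -8, max_so_far = 13
Position 9 (value -18): max_ending_here = -18, max_so_far = 13

Maximum subarray: [13]
Maximum sum: 13

The maximum subarray is [13] with sum 13. This subarray runs from index 2 to index 2.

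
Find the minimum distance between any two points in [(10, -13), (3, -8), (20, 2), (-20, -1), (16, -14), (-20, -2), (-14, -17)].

Computing all pairwise distances among 7 points:

d((10, -13), (3, -8)) = 8.6023
d((10, -13), (20, 2)) = 18.0278
d((10, -13), (-20, -1)) = 32.311
d((10, -13), (16, -14)) = 6.0828
d((10, -13), (-20, -2)) = 31.9531
d((10, -13), (-14, -17)) = 24.3311
d((3, -8), (20, 2)) = 19.7231
d((3, -8), (-20, -1)) = 24.0416
d((3, -8), (16, -14)) = 14.3178
d((3, -8), (-20, -2)) = 23.7697
d((3, -8), (-14, -17)) = 19.2354
d((20, 2), (-20, -1)) = 40.1123
d((20, 2), (16, -14)) = 16.4924
d((20, 2), (-20, -2)) = 40.1995
d((20, 2), (-14, -17)) = 38.9487
d((-20, -1), (16, -14)) = 38.2753
d((-20, -1), (-20, -2)) = 1.0 <-- minimum
d((-20, -1), (-14, -17)) = 17.088
d((16, -14), (-20, -2)) = 37.9473
d((16, -14), (-14, -17)) = 30.1496
d((-20, -2), (-14, -17)) = 16.1555

Closest pair: (-20, -1) and (-20, -2) with distance 1.0

The closest pair is (-20, -1) and (-20, -2) with Euclidean distance 1.0. For 7 points, brute-force pairwise comparison is shown above. For large n, the divide-and-conquer algorithm (sort by x, recurse on halves, check the dividing strip) achieves O(n log n).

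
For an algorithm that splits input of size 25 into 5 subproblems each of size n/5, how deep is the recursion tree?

For divide and conquer with division factor 5:

Problem sizes at each level:
Level 0: 25
Level 1: 5
Level 2: 1

The root is level 0 and the size-1 base case is level 2 (the tree spans levels 0 through 2, i.e. 3 levels counting the root), so the depth is the number of divisions: log_5(25) = 2

The recursion tree depth is log_5(25) = 2. At each level, the problem size is divided by 5, so it takes 2 divisions to reduce to a base case of size 1. The algorithm makes 5 recursive calls at each level.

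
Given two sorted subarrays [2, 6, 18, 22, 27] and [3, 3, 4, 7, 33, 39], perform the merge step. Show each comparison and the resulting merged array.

Merging process:

Compare 2 vs 3: take 2 from left. Merged: [2]
Compare 6 vs 3: take 3 from right. Merged: [2, 3]
Compare 6 vs 3: take 3 from right. Merged: [2, 3, 3]
Compare 6 vs 4: take 4 from right. Merged: [2, 3, 3, 4]
Compare 6 vs 7: take 6 from left. Merged: [2, 3, 3, 4, 6]
Compare 18 vs 7: take 7 from right. Merged: [2, 3, 3, 4, 6, 7]
Compare 18 vs 33: take 18 from left. Merged: [2, 3, 3, 4, 6, 7, 18]
Compare 22 vs 33: take 22 from left. Merged: [2, 3, 3, 4, 6, 7, 18, 22]
Compare 27 vs 33: take 27 from left. Merged: [2, 3, 3, 4, 6, 7, 18, 22, 27]
Append remaining from right: [33, 39]. Merged: [2, 3, 3, 4, 6, 7, 18, 22, 27, 33, 39]

Final merged array: [2, 3, 3, 4, 6, 7, 18, 22, 27, 33, 39]
Total comparisons: 9

The merged array is [2, 3, 3, 4, 6, 7, 18, 22, 27, 33, 39], requiring 9 comparisons. The merge step runs in O(n) time where n is the total number of elements.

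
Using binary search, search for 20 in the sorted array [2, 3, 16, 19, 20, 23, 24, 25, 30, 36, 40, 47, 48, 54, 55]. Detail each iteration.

Binary search for 20 in [2, 3, 16, 19, 20, 23, 24, 25, 30, 36, 40, 47, 48, 54, 55]:

lo=0, hi=14, mid=7, arr[mid]=25 -> 25 > 20, search left half
lo=0, hi=6, mid=3, arr[mid]=19 -> 19 < 20, search right half
lo=4, hi=6, mid=5, arr[mid]=23 -> 23 > 20, search left half
lo=4, hi=4, mid=4, arr[mid]=20 -> Found target at index 4!

Binary search finds 20 at index 4 after 4 comparisons. The search repeatedly halves the search space by comparing with the middle element.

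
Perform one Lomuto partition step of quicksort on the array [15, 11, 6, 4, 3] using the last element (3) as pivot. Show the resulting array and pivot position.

Lomuto partition with pivot = 3:

Initial array: [15, 11, 6, 4, 3]

arr[0]=15 > 3: no swap
arr[1]=11 > 3: no swap
arr[2]=6 > 3: no swap
arr[3]=4 > 3: no swap

Place pivot at position 0: [3, 11, 6, 4, 15]
Pivot position: 0

After partitioning with pivot 3, the array becomes [3, 11, 6, 4, 15]. The pivot is placed at index 0. All elements to the left of the pivot are <= 3, and all elements to the right are > 3.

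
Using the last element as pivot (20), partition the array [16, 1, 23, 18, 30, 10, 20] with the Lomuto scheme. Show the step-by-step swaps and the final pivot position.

Lomuto partition with pivot = 20:

Initial array: [16, 1, 23, 18, 30, 10, 20]

arr[0]=16 <= 20: swap with position 0, array becomes [16, 1, 23, 18, 30, 10, 20]
arr[1]=1 <= 20: swap with position 1, array becomes [16, 1, 23, 18, 30, 10, 20]
arr[2]=23 > 20: no swap
arr[3]=18 <= 20: swap with position 2, array becomes [16, 1, 18, 23, 30, 10, 20]
arr[4]=30 > 20: no swap
arr[5]=10 <= 20: swap with position 3, array becomes [16, 1, 18, 10, 30, 23, 20]

Place pivot at position 4: [16, 1, 18, 10, 20, 23, 30]
Pivot position: 4

After partitioning with pivot 20, the array becomes [16, 1, 18, 10, 20, 23, 30]. The pivot is placed at index 4. All elements to the left of the pivot are <= 20, and all elements to the right are > 20.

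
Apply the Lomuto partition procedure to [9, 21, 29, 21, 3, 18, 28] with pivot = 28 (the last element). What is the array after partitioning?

Lomuto partition with pivot = 28:

Initial array: [9, 21, 29, 21, 3, 18, 28]

arr[0]=9 <= 28: swap with position 0, array becomes [9, 21, 29, 21, 3, 18, 28]
arr[1]=21 <= 28: swap with position 1, array becomes [9, 21, 29, 21, 3, 18, 28]
arr[2]=29 > 28: no swap
arr[3]=21 <= 28: swap with position 2, array becomes [9, 21, 21, 29, 3, 18, 28]
arr[4]=3 <= 28: swap with position 3, array becomes [9, 21, 21, 3, 29, 18, 28]
arr[5]=18 <= 28: swap with position 4, array becomes [9, 21, 21, 3, 18, 29, 28]

Place pivot at position 5: [9, 21, 21, 3, 18, 28, 29]
Pivot position: 5

After partitioning with pivot 28, the array becomes [9, 21, 21, 3, 18, 28, 29]. The pivot is placed at index 5. All elements to the left of the pivot are <= 28, and all elements to the right are > 28.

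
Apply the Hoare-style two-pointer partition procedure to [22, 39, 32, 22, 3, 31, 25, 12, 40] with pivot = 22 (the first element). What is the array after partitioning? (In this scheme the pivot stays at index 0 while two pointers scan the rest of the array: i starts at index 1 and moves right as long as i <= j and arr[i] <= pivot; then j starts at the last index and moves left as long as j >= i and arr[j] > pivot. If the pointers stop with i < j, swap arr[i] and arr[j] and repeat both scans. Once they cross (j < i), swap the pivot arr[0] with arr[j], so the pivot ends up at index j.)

Hoare-style two-pointer partition with pivot = 22:

Initial array: [22, 39, 32, 22, 3, 31, 25, 12, 40]

Pointers start at i = 1, j = 8.
i stops at index 1 (arr[1]=39 > 22), j stops at index 7 (arr[7]=12 <= 22): swap arr[1] and arr[7], array becomes [22, 12, 32, 22, 3, 31, 25, 39, 40]
i stops at index 2 (arr[2]=32 > 22), j stops at index 4 (arr[4]=3 <= 22): swap arr[2] and arr[4], array becomes [22, 12, 3, 22, 32, 31, 25, 39, 40]
i ends at 4, j ends at 3: the pointers have crossed (j < i), so scanning stops.

Swap pivot arr[0] with arr[3] to place pivot at position 3: [22, 12, 3, 22, 32, 31, 25, 39, 40]
Pivot position: 3

After partitioning with pivot 22, the array becomes [22, 12, 3, 22, 32, 31, 25, 39, 40]. The pivot is placed at index 3. All elements to the left of the pivot are <= 22, and all elements to the right are > 22.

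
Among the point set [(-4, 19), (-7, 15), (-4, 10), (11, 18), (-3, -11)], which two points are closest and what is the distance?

Computing all pairwise distances among 5 points:

d((-4, 19), (-7, 15)) = 5.0 <-- minimum
d((-4, 19), (-4, 10)) = 9.0
d((-4, 19), (11, 18)) = 15.0333
d((-4, 19), (-3, -11)) = 30.0167
d((-7, 15), (-4, 10)) = 5.831
d((-7, 15), (11, 18)) = 18.2483
d((-7, 15), (-3, -11)) = 26.3059
d((-4, 10), (11, 18)) = 17.0
d((-4, 10), (-3, -11)) = 21.0238
d((11, 18), (-3, -11)) = 32.2025

Closest pair: (-4, 19) and (-7, 15) with distance 5.0

The closest pair is (-4, 19) and (-7, 15) with Euclidean distance 5.0. For 5 points, brute-force pairwise comparison is shown above. For large n, the divide-and-conquer algorithm (sort by x, recurse on halves, check the dividing strip) achieves O(n log n).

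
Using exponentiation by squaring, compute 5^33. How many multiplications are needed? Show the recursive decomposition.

Computing 5^33 by squaring (build up from 5^1; each line after the first costs one multiplication):

5^1 = 5
5^2 = (5^1)^2 = 5^2 = 25
5^4 = (5^2)^2 = 25^2 = 625
5^8 = (5^4)^2 = 625^2 = 390625
5^16 = (5^8)^2 = 390625^2 = 152587890625
5^32 = (5^16)^2 = 152587890625^2 = 23283064365386962890625
5^33 = 5 * 5^32 = 5 * 23283064365386962890625 = 116415321826934814453125

Result: 116415321826934814453125
Multiplications needed: 6 (6 lines after 5^1)

5^33 = 116415321826934814453125. Using exponentiation by squaring, this requires 6 multiplications. The key idea: if the exponent is even, square the half-power; if odd, multiply by the base once.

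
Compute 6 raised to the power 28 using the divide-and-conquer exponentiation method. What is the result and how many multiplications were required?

Computing 6^28 by squaring (build up from 6^1; each line after the first costs one multiplication):

6^1 = 6
6^2 = (6^1)^2 = 6^2 = 36
6^3 = 6 * 6^2 = 6 * 36 = 216
6^6 = (6^3)^2 = 216^2 = 46656
6^7 = 6 * 6^6 = 6 * 46656 = 279936
6^14 = (6^7)^2 = 279936^2 = 78364164096
6^28 = (6^14)^2 = 78364164096^2 = 6140942214464815497216

Result: 6140942214464815497216
Multiplications needed: 6 (6 lines after 6^1)

6^28 = 6140942214464815497216. Using exponentiation by squaring, this requires 6 multiplications. The key idea: if the exponent is even, square the half-power; if odd, multiply by the base once.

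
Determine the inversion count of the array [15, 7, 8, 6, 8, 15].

Finding inversions in [15, 7, 8, 6, 8, 15]:

(0, 1): arr[0]=15 > arr[1]=7
(0, 2): arr[0]=15 > arr[2]=8
(0, 3): arr[0]=15 > arr[3]=6
(0, 4): arr[0]=15 > arr[4]=8
(1, 3): arr[1]=7 > arr[3]=6
(2, 3): arr[2]=8 > arr[3]=6

Total inversions: 6

The array has 6 inversion(s): (0,1), (0,2), (0,3), (0,4), (1,3), (2,3). Each pair (i,j) satisfies i < j and arr[i] > arr[j].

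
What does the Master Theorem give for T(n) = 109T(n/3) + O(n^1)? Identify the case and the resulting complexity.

Master Theorem for T(n) = 109T(n/3) + O(n^1):

a = 109, b = 3, c = 1
log_b(a) = log_3(109) = 4.2702

Case 1: c = 1 < log_3(109) = 4.2702
T(n) = O(n^(log_3 109))

For T(n) = 109T(n/3) + O(n^1): log_3(109) = 4.2702. This is Case 1 of the Master Theorem (c < log_b(a), work dominated by leaves), giving O(n^(log_3 109)).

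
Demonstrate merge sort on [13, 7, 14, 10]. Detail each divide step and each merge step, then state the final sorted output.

Merge sort trace:

Split: [13, 7, 14, 10] -> [13, 7] and [14, 10]
  Split: [13, 7] -> [13] and [7]
  Merge: [13] + [7] -> [7, 13]
  Split: [14, 10] -> [14] and [10]
  Merge: [14] + [10] -> [10, 14]
Merge: [7, 13] + [10, 14] -> [7, 10, 13, 14]

Final sorted array: [7, 10, 13, 14]

The merge sort proceeds by recursively splitting the array and merging sorted halves.
After all merges, the sorted array is [7, 10, 13, 14].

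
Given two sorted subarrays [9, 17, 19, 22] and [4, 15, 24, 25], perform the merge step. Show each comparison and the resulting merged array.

Merging process:

Compare 9 vs 4: take 4 from right. Merged: [4]
Compare 9 vs 15: take 9 from left. Merged: [4, 9]
Compare 17 vs 15: take 15 from right. Merged: [4, 9, 15]
Compare 17 vs 24: take 17 from left. Merged: [4, 9, 15, 17]
Compare 19 vs 24: take 19 from left. Merged: [4, 9, 15, 17, 19]
Compare 22 vs 24: take 22 from left. Merged: [4, 9, 15, 17, 19, 22]
Append remaining from right: [24, 25]. Merged: [4, 9, 15, 17, 19, 22, 24, 25]

Final merged array: [4, 9, 15, 17, 19, 22, 24, 25]
Total comparisons: 6

The merged array is [4, 9, 15, 17, 19, 22, 24, 25], requiring 6 comparisons. The merge step runs in O(n) time where n is the total number of elements.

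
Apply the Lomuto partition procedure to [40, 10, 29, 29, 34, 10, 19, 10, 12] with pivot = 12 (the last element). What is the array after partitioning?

Lomuto partition with pivot = 12:

Initial array: [40, 10, 29, 29, 34, 10, 19, 10, 12]

arr[0]=40 > 12: no swap
arr[1]=10 <= 12: swap with position 0, array becomes [10, 40, 29, 29, 34, 10, 19, 10, 12]
arr[2]=29 > 12: no swap
arr[3]=29 > 12: no swap
arr[4]=34 > 12: no swap
arr[5]=10 <= 12: swap with position 1, array becomes [10, 10, 29, 29, 34, 40, 19, 10, 12]
arr[6]=19 > 12: no swap
arr[7]=10 <= 12: swap with position 2, array becomes [10, 10, 10, 29, 34, 40, 19, 29, 12]

Place pivot at position 3: [10, 10, 10, 12, 34, 40, 19, 29, 29]
Pivot position: 3

After partitioning with pivot 12, the array becomes [10, 10, 10, 12, 34, 40, 19, 29, 29]. The pivot is placed at index 3. All elements to the left of the pivot are <= 12, and all elements to the right are > 12.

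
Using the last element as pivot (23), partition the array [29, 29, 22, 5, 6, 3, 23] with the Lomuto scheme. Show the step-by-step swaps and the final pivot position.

Lomuto partition with pivot = 23:

Initial array: [29, 29, 22, 5, 6, 3, 23]

arr[0]=29 > 23: no swap
arr[1]=29 > 23: no swap
arr[2]=22 <= 23: swap with position 0, array becomes [22, 29, 29, 5, 6, 3, 23]
arr[3]=5 <= 23: swap with position 1, array becomes [22, 5, 29, 29, 6, 3, 23]
arr[4]=6 <= 23: swap with position 2, array becomes [22, 5, 6, 29, 29, 3, 23]
arr[5]=3 <= 23: swap with position 3, array becomes [22, 5, 6, 3, 29, 29, 23]

Place pivot at position 4: [22, 5, 6, 3, 23, 29, 29]
Pivot position: 4

After partitioning with pivot 23, the array becomes [22, 5, 6, 3, 23, 29, 29]. The pivot is placed at index 4. All elements to the left of the pivot are <= 23, and all elements to the right are > 23.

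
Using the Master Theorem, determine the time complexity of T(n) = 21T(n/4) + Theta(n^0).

Master Theorem for T(n) = 21T(n/4) + O(n^0):

a = 21, b = 4, c = 0
log_b(a) = log_4(21) = 2.1962

Case 1: c = 0 < log_4(21) = 2.1962
T(n) = O(n^(log_4 21))

For T(n) = 21T(n/4) + O(n^0): log_4(21) = 2.1962. This is Case 1 of the Master Theorem (c < log_b(a), work dominated by leaves), giving O(n^(log_4 21)).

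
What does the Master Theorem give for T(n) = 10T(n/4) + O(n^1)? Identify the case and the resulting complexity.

Master Theorem for T(n) = 10T(n/4) + O(n^1):

a = 10, b = 4, c = 1
log_b(a) = log_4(10) = 1.6610

Case 1: c = 1 < log_4(10) = 1.6610
T(n) = O(n^(log_4 10))

For T(n) = 10T(n/4) + O(n^1): log_4(10) = 1.6610. This is Case 1 of the Master Theorem (c < log_b(a), work dominated by leaves), giving O(n^(log_4 10)).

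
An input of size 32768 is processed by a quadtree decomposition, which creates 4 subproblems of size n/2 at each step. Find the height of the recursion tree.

For divide and conquer with division factor 2:

Problem sizes at each level:
Level 0: 32768
Level 1: 16384
Level 2: 8192
Level 3: 4096
Level 4: 2048
Level 5: 1024
Level 6: 512
Level 7: 256
Level 8: 128
Level 9: 64
Level 10: 32
Level 11: 16
Level 12: 8
Level 13: 4
Level 14: 2
Level 15: 1

The root is level 0 and the size-1 base case is level 15 (the tree spans levels 0 through 15, i.e. 16 levels counting the root), so the depth is the number of divisions: log_2(32768) = 15

The recursion tree depth is log_2(32768) = 15. At each level, the problem size is divided by 2, so it takes 15 divisions to reduce to a base case of size 1. The algorithm makes 4 recursive calls at each level.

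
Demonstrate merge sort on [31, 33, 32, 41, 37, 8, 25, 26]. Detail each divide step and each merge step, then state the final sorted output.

Merge sort trace:

Split: [31, 33, 32, 41, 37, 8, 25, 26] -> [31, 33, 32, 41] and [37, 8, 25, 26]
  Split: [31, 33, 32, 41] -> [31, 33] and [32, 41]
    Split: [31, 33] -> [31] and [33]
    Merge: [31] + [33] -> [31, 33]
    Split: [32, 41] -> [32] and [41]
    Merge: [32] + [41] -> [32, 41]
  Merge: [31, 33] + [32, 41] -> [31, 32, 33, 41]
  Split: [37, 8, 25, 26] -> [37, 8] and [25, 26]
    Split: [37, 8] -> [37] and [8]
    Merge: [37] + [8] -> [8, 37]
    Split: [25, 26] -> [25] and [26]
    Merge: [25] + [26] -> [25, 26]
  Merge: [8, 37] + [25, 26] -> [8, 25, 26, 37]
Merge: [31, 32, 33, 41] + [8, 25, 26, 37] -> [8, 25, 26, 31, 32, 33, 37, 41]

Final sorted array: [8, 25, 26, 31, 32, 33, 37, 41]

The merge sort proceeds by recursively splitting the array and merging sorted halves.
After all merges, the sorted array is [8, 25, 26, 31, 32, 33, 37, 41].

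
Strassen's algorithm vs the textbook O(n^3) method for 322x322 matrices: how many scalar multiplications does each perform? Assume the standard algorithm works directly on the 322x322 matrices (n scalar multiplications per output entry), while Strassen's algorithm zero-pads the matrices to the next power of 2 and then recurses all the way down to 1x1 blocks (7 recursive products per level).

Matrix multiplication for 322x322 matrices:

Strassen's algorithm requires power-of-2 dimensions. Pad 322x322 to 512x512 (next power of 2).

Standard algorithm: 322^3 = 33386248 multiplications
Strassen's algorithm: 7^(log2(512)) = 7^9 = 40353607 multiplications
Difference: 33386248 - 40353607 = -6967359 (Strassen uses MORE here due to padding overhead — for small or just-over-power-of-2 n, padding can outweigh the per-level savings)

Standard: 33386248 multiplications (322^3). Strassen: 40353607 multiplications (7^9, after padding to 512x512). Strassen reduces 8 recursive multiplications to 7 at each level.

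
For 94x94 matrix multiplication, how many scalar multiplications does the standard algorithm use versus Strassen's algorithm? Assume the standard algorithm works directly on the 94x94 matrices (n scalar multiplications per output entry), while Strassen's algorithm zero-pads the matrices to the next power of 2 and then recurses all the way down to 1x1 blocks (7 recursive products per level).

Matrix multiplication for 94x94 matrices:

Strassen's algorithm requires power-of-2 dimensions. Pad 94x94 to 128x128 (next power of 2).

Standard algorithm: 94^3 = 830584 multiplications
Strassen's algorithm: 7^(log2(128)) = 7^7 = 823543 multiplications
Savings: 830584 - 823543 = 7041 multiplications

Standard: 830584 multiplications (94^3). Strassen: 823543 multiplications (7^7, after padding to 128x128). Strassen reduces 8 recursive multiplications to 7 at each level.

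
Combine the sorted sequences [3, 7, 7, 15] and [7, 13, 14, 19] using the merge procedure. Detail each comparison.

Merging process:

Compare 3 vs 7: take 3 from left. Merged: [3]
Compare 7 vs 7: take 7 from left. Merged: [3, 7]
Compare 7 vs 7: take 7 from left. Merged: [3, 7, 7]
Compare 15 vs 7: take 7 from right. Merged: [3, 7, 7, 7]
Compare 15 vs 13: take 13 from right. Merged: [3, 7, 7, 7, 13]
Compare 15 vs 14: take 14 from right. Merged: [3, 7, 7, 7, 13, 14]
Compare 15 vs 19: take 15 from left. Merged: [3, 7, 7, 7, 13, 14, 15]
Append remaining from right: [19]. Merged: [3, 7, 7, 7, 13, 14, 15, 19]

Final merged array: [3, 7, 7, 7, 13, 14, 15, 19]
Total comparisons: 7

The merged array is [3, 7, 7, 7, 13, 14, 15, 19], requiring 7 comparisons. The merge step runs in O(n) time where n is the total number of elements.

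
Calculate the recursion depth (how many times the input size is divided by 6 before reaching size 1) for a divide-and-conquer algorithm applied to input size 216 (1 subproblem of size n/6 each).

For divide and conquer with division factor 6:

Problem sizes at each level:
Level 0: 216
Level 1: 36
Level 2: 6
Level 3: 1

The root is level 0 and the size-1 base case is level 3 (the tree spans levels 0 through 3, i.e. 4 levels counting the root), so the depth is the number of divisions: log_6(216) = 3

The recursion tree depth is log_6(216) = 3. At each level, the problem size is divided by 6, so it takes 3 divisions to reduce to a base case of size 1. The algorithm makes 1 recursive call at each level.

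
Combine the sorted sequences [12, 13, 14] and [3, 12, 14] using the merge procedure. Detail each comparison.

Merging process:

Compare 12 vs 3: take 3 from right. Merged: [3]
Compare 12 vs 12: take 12 from left. Merged: [3, 12]
Compare 13 vs 12: take 12 from right. Merged: [3, 12, 12]
Compare 13 vs 14: take 13 from left. Merged: [3, 12, 12, 13]
Compare 14 vs 14: take 14 from left. Merged: [3, 12, 12, 13, 14]
Append remaining from right: [14]. Merged: [3, 12, 12, 13, 14, 14]

Final merged array: [3, 12, 12, 13, 14, 14]
Total comparisons: 5

The merged array is [3, 12, 12, 13, 14, 14], requiring 5 comparisons. The merge step runs in O(n) time where n is the total number of elements.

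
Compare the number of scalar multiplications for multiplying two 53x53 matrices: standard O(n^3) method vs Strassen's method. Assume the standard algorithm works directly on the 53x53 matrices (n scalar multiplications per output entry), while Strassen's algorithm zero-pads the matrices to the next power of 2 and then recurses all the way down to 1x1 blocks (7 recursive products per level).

Matrix multiplication for 53x53 matrices:

Strassen's algorithm requires power-of-2 dimensions. Pad 53x53 to 64x64 (next power of 2).

Standard algorithm: 53^3 = 148877 multiplications
Strassen's algorithm: 7^(log2(64)) = 7^6 = 117649 multiplications
Savings: 148877 - 117649 = 31228 multiplications

Standard: 148877 multiplications (53^3). Strassen: 117649 multiplications (7^6, after padding to 64x64). Strassen reduces 8 recursive multiplications to 7 at each level.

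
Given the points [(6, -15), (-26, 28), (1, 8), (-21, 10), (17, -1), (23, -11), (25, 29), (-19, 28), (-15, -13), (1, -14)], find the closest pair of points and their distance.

Computing all pairwise distances among 10 points:

d((6, -15), (-26, 28)) = 53.6004
d((6, -15), (1, 8)) = 23.5372
d((6, -15), (-21, 10)) = 36.7967
d((6, -15), (17, -1)) = 17.8045
d((6, -15), (23, -11)) = 17.4642
d((6, -15), (25, 29)) = 47.927
d((6, -15), (-19, 28)) = 49.7393
d((6, -15), (-15, -13)) = 21.095
d((6, -15), (1, -14)) = 5.099 <-- minimum
d((-26, 28), (1, 8)) = 33.6006
d((-26, 28), (-21, 10)) = 18.6815
d((-26, 28), (17, -1)) = 51.8652
d((-26, 28), (23, -11)) = 62.6259
d((-26, 28), (25, 29)) = 51.0098
d((-26, 28), (-19, 28)) = 7.0
d((-26, 28), (-15, -13)) = 42.45
d((-26, 28), (1, -14)) = 49.93
d((1, 8), (-21, 10)) = 22.0907
d((1, 8), (17, -1)) = 18.3576
d((1, 8), (23, -11)) = 29.0689
d((1, 8), (25, 29)) = 31.8904
d((1, 8), (-19, 28)) = 28.2843
d((1, 8), (-15, -13)) = 26.4008
d((1, 8), (1, -14)) = 22.0
d((-21, 10), (17, -1)) = 39.5601
d((-21, 10), (23, -11)) = 48.7545
d((-21, 10), (25, 29)) = 49.7695
d((-21, 10), (-19, 28)) = 18.1108
d((-21, 10), (-15, -13)) = 23.7697
d((-21, 10), (1, -14)) = 32.5576
d((17, -1), (23, -11)) = 11.6619
d((17, -1), (25, 29)) = 31.0483
d((17, -1), (-19, 28)) = 46.2277
d((17, -1), (-15, -13)) = 34.176
d((17, -1), (1, -14)) = 20.6155
d((23, -11), (25, 29)) = 40.05
d((23, -11), (-19, 28)) = 57.3149
d((23, -11), (-15, -13)) = 38.0526
d((23, -11), (1, -14)) = 22.2036
d((25, 29), (-19, 28)) = 44.0114
d((25, 29), (-15, -13)) = 58.0
d((25, 29), (1, -14)) = 49.2443
d((-19, 28), (-15, -13)) = 41.1947
d((-19, 28), (1, -14)) = 46.5188
d((-15, -13), (1, -14)) = 16.0312

Closest pair: (6, -15) and (1, -14) with distance 5.099

The closest pair is (6, -15) and (1, -14) with Euclidean distance 5.099. For 10 points, brute-force pairwise comparison is shown above. For large n, the divide-and-conquer algorithm (sort by x, recurse on halves, check the dividing strip) achieves O(n log n).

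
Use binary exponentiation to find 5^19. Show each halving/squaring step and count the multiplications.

Computing 5^19 by squaring (build up from 5^1; each line after the first costs one multiplication):

5^1 = 5
5^2 = (5^1)^2 = 5^2 = 25
5^4 = (5^2)^2 = 25^2 = 625
5^8 = (5^4)^2 = 625^2 = 390625
5^9 = 5 * 5^8 = 5 * 390625 = 1953125
5^18 = (5^9)^2 = 1953125^2 = 3814697265625
5^19 = 5 * 5^18 = 5 * 3814697265625 = 19073486328125

Result: 19073486328125
Multiplications needed: 6 (6 lines after 5^1)

5^19 = 19073486328125. Using exponentiation by squaring, this requires 6 multiplications. The key idea: if the exponent is even, square the half-power; if odd, multiply by the base once.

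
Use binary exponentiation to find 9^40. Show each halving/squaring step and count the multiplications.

Computing 9^40 by squaring (build up from 9^1; each line after the first costs one multiplication):

9^1 = 9
9^2 = (9^1)^2 = 9^2 = 81
9^4 = (9^2)^2 = 81^2 = 6561
9^5 = 9 * 9^4 = 9 * 6561 = 59049
9^10 = (9^5)^2 = 59049^2 = 3486784401
9^20 = (9^10)^2 = 3486784401^2 = 12157665459056928801
9^40 = (9^20)^2 = 12157665459056928801^2 = 147808829414345923316083210206383297601

Result: 147808829414345923316083210206383297601
Multiplications needed: 6 (6 lines after 9^1)

9^40 = 147808829414345923316083210206383297601. Using exponentiation by squaring, this requires 6 multiplications. The key idea: if the exponent is even, square the half-power; if odd, multiply by the base once.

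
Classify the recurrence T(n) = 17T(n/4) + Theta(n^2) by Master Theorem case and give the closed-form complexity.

Master Theorem for T(n) = 17T(n/4) + O(n^2):

a = 17, b = 4, c = 2
log_b(a) = log_4(17) = 2.0437

Case 1: c = 2 < log_4(17) = 2.0437
T(n) = O(n^(log_4 17))

For T(n) = 17T(n/4) + O(n^2): log_4(17) = 2.0437. This is Case 1 of the Master Theorem (c < log_b(a), work dominated by leaves), giving O(n^(log_4 17)).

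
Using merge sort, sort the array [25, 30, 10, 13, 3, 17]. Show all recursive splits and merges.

Merge sort trace:

Split: [25, 30, 10, 13, 3, 17] -> [25, 30, 10] and [13, 3, 17]
  Split: [25, 30, 10] -> [25] and [30, 10]
    Split: [30, 10] -> [30] and [10]
    Merge: [30] + [10] -> [10, 30]
  Merge: [25] + [10, 30] -> [10, 25, 30]
  Split: [13, 3, 17] -> [13] and [3, 17]
    Split: [3, 17] -> [3] and [17]
    Merge: [3] + [17] -> [3, 17]
  Merge: [13] + [3, 17] -> [3, 13, 17]
Merge: [10, 25, 30] + [3, 13, 17] -> [3, 10, 13, 17, 25, 30]

Final sorted array: [3, 10, 13, 17, 25, 30]

The merge sort proceeds by recursively splitting the array and merging sorted halves.
After all merges, the sorted array is [3, 10, 13, 17, 25, 30].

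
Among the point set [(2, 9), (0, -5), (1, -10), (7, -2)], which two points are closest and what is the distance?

Computing all pairwise distances among 4 points:

d((2, 9), (0, -5)) = 14.1421
d((2, 9), (1, -10)) = 19.0263
d((2, 9), (7, -2)) = 12.083
d((0, -5), (1, -10)) = 5.099 <-- minimum
d((0, -5), (7, -2)) = 7.6158
d((1, -10), (7, -2)) = 10.0

Closest pair: (0, -5) and (1, -10) with distance 5.099

The closest pair is (0, -5) and (1, -10) with Euclidean distance 5.099. For 4 points, brute-force pairwise comparison is shown above. For large n, the divide-and-conquer algorithm (sort by x, recurse on halves, check the dividing strip) achieves O(n log n).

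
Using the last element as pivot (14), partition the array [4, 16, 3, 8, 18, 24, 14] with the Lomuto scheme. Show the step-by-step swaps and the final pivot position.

Lomuto partition with pivot = 14:

Initial array: [4, 16, 3, 8, 18, 24, 14]

arr[0]=4 <= 14: swap with position 0, array becomes [4, 16, 3, 8, 18, 24, 14]
arr[1]=16 > 14: no swap
arr[2]=3 <= 14: swap with position 1, array becomes [4, 3, 16, 8, 18, 24, 14]
arr[3]=8 <= 14: swap with position 2, array becomes [4, 3, 8, 16, 18, 24, 14]
arr[4]=18 > 14: no swap
arr[5]=24 > 14: no swap

Place pivot at position 3: [4, 3, 8, 14, 18, 24, 16]
Pivot position: 3

After partitioning with pivot 14, the array becomes [4, 3, 8, 14, 18, 24, 16]. The pivot is placed at index 3. All elements to the left of the pivot are <= 14, and all elements to the right are > 14.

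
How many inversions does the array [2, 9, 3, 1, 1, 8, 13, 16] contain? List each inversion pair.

Finding inversions in [2, 9, 3, 1, 1, 8, 13, 16]:

(0, 3): arr[0]=2 > arr[3]=1
(0, 4): arr[0]=2 > arr[4]=1
(1, 2): arr[1]=9 > arr[2]=3
(1, 3): arr[1]=9 > arr[3]=1
(1, 4): arr[1]=9 > arr[4]=1
(1, 5): arr[1]=9 > arr[5]=8
(2, 3): arr[2]=3 > arr[3]=1
(2, 4): arr[2]=3 > arr[4]=1

Total inversions: 8

The array has 8 inversion(s): (0,3), (0,4), (1,2), (1,3), (1,4), (1,5), (2,3), (2,4). Each pair (i,j) satisfies i < j and arr[i] > arr[j].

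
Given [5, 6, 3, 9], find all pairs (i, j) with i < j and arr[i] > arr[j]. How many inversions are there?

Finding inversions in [5, 6, 3, 9]:

(0, 2): arr[0]=5 > arr[2]=3
(1, 2): arr[1]=6 > arr[2]=3

Total inversions: 2

The array has 2 inversion(s): (0,2), (1,2). Each pair (i,j) satisfies i < j and arr[i] > arr[j].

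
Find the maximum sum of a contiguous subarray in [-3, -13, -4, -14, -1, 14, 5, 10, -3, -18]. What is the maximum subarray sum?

Using Kadane's algorithm on [-3, -13, -4, -14, -1, 14, 5, 10, -3, -18]:

Scanning through the array:
Position 1 (value -13): max_ending_here = -13, max_so_far = -3
Position 2 (value -4): max_ending_here = -4, max_so_far = -3
Position 3 (value -14): max_ending_here = -14, max_so_far = -3
Position 4 (value -1): max_ending_here = -1, max_so_far = -1
Position 5 (value 14): max_ending_here = 14, max_so_far = 14
Position 6 (value 5): max_ending_here = 19, max_so_far = 19
Position 7 (value 10): max_ending_here = 29, max_so_far = 29
Position 8 (value -3): max_ending_here = 26, max_so_far = 29
Position 9 (value -18): max_ending_here = 8, max_so_far = 29

Maximum subarray: [14, 5, 10]
Maximum sum: 29

The maximum subarray is [14, 5, 10] with sum 29. This subarray runs from index 5 to index 7.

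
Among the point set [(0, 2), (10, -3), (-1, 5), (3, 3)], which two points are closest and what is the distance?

Computing all pairwise distances among 4 points:

d((0, 2), (10, -3)) = 11.1803
d((0, 2), (-1, 5)) = 3.1623 <-- minimum
d((0, 2), (3, 3)) = 3.1623 <-- minimum
d((10, -3), (-1, 5)) = 13.6015
d((10, -3), (3, 3)) = 9.2195
d((-1, 5), (3, 3)) = 4.4721

Minimum distance: 3.1623 (tie among 2 pairs: (0, 2) and (-1, 5); (0, 2) and (3, 3))

The minimum Euclidean distance is 3.1623. There is a tie: 2 pairs achieve this minimum — (0, 2) and (-1, 5); (0, 2) and (3, 3). Any of these is a valid closest pair. For 4 points, brute-force pairwise comparison is shown above. For large n, the divide-and-conquer algorithm (sort by x, recurse on halves, check the dividing strip) achieves O(n log n).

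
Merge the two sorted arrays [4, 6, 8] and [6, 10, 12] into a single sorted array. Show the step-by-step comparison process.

Merging process:

Compare 4 vs 6: take 4 from left. Merged: [4]
Compare 6 vs 6: take 6 from left. Merged: [4, 6]
Compare 8 vs 6: take 6 from right. Merged: [4, 6, 6]
Compare 8 vs 10: take 8 from left. Merged: [4, 6, 6, 8]
Append remaining from right: [10, 12]. Merged: [4, 6, 6, 8, 10, 12]

Final merged array: [4, 6, 6, 8, 10, 12]
Total comparisons: 4

The merged array is [4, 6, 6, 8, 10, 12], requiring 4 comparisons. The merge step runs in O(n) time where n is the total number of elements.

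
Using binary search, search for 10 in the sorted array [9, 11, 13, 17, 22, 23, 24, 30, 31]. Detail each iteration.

Binary search for 10 in [9, 11, 13, 17, 22, 23, 24, 30, 31]:

lo=0, hi=8, mid=4, arr[mid]=22 -> 22 > 10, search left half
lo=0, hi=3, mid=1, arr[mid]=11 -> 11 > 10, search left half
lo=0, hi=0, mid=0, arr[mid]=9 -> 9 < 10, search right half
lo=1 > hi=0, target 10 not found

Binary search determines that 10 is not in the array after 3 comparisons. The search space was exhausted without finding the target.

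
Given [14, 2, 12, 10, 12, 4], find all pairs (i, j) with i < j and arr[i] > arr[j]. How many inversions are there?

Finding inversions in [14, 2, 12, 10, 12, 4]:

(0, 1): arr[0]=14 > arr[1]=2
(0, 2): arr[0]=14 > arr[2]=12
(0, 3): arr[0]=14 > arr[3]=10
(0, 4): arr[0]=14 > arr[4]=12
(0, 5): arr[0]=14 > arr[5]=4
(2, 3): arr[2]=12 > arr[3]=10
(2, 5): arr[2]=12 > arr[5]=4
(3, 5): arr[3]=10 > arr[5]=4
(4, 5): arr[4]=12 > arr[5]=4

Total inversions: 9

The array has 9 inversion(s): (0,1), (0,2), (0,3), (0,4), (0,5), (2,3), (2,5), (3,5), (4,5). Each pair (i,j) satisfies i < j and arr[i] > arr[j].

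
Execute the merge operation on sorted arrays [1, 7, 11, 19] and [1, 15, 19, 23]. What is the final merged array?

Merging process:

Compare 1 vs 1: take 1 from left. Merged: [1]
Compare 7 vs 1: take 1 from right. Merged: [1, 1]
Compare 7 vs 15: take 7 from left. Merged: [1, 1, 7]
Compare 11 vs 15: take 11 from left. Merged: [1, 1, 7, 11]
Compare 19 vs 15: take 15 from right. Merged: [1, 1, 7, 11, 15]
Compare 19 vs 19: take 19 from left. Merged: [1, 1, 7, 11, 15, 19]
Append remaining from right: [19, 23]. Merged: [1, 1, 7, 11, 15, 19, 19, 23]

Final merged array: [1, 1, 7, 11, 15, 19, 19, 23]
Total comparisons: 6

The merged array is [1, 1, 7, 11, 15, 19, 19, 23], requiring 6 comparisons. The merge step runs in O(n) time where n is the total number of elements.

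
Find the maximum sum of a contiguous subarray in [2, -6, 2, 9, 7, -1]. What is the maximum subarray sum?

Using Kadane's algorithm on [2, -6, 2, 9, 7, -1]:

Scanning through the array:
Position 1 (value -6): max_ending_here = -4, max_so_far = 2
Position 2 (value 2): max_ending_here = 2, max_so_far = 2
Position 3 (value 9): max_ending_here = 11, max_so_far = 11
Position 4 (value 7): max_ending_here = 18, max_so_far = 18
Position 5 (value -1): max_ending_here = 17, max_so_far = 18

Maximum subarray: [2, 9, 7]
Maximum sum: 18

The maximum subarray is [2, 9, 7] with sum 18. This subarray runs from index 2 to index 4.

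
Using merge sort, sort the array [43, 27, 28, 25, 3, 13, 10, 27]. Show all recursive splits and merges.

Merge sort trace:

Split: [43, 27, 28, 25, 3, 13, 10, 27] -> [43, 27, 28, 25] and [3, 13, 10, 27]
  Split: [43, 27, 28, 25] -> [43, 27] and [28, 25]
    Split: [43, 27] -> [43] and [27]
    Merge: [43] + [27] -> [27, 43]
    Split: [28, 25] -> [28] and [25]
    Merge: [28] + [25] -> [25, 28]
  Merge: [27, 43] + [25, 28] -> [25, 27, 28, 43]
  Split: [3, 13, 10, 27] -> [3, 13] and [10, 27]
    Split: [3, 13] -> [3] and [13]
    Merge: [3] + [13] -> [3, 13]
    Split: [10, 27] -> [10] and [27]
    Merge: [10] + [27] -> [10, 27]
  Merge: [3, 13] + [10, 27] -> [3, 10, 13, 27]
Merge: [25, 27, 28, 43] + [3, 10, 13, 27] -> [3, 10, 13, 25, 27, 27, 28, 43]

Final sorted array: [3, 10, 13, 25, 27, 27, 28, 43]

The merge sort proceeds by recursively splitting the array and merging sorted halves.
After all merges, the sorted array is [3, 10, 13, 25, 27, 27, 28, 43].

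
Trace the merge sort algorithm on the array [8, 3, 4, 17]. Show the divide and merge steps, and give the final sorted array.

Merge sort trace:

Split: [8, 3, 4, 17] -> [8, 3] and [4, 17]
  Split: [8, 3] -> [8] and [3]
  Merge: [8] + [3] -> [3, 8]
  Split: [4, 17] -> [4] and [17]
  Merge: [4] + [17] -> [4, 17]
Merge: [3, 8] + [4, 17] -> [3, 4, 8, 17]

Final sorted array: [3, 4, 8, 17]

The merge sort proceeds by recursively splitting the array and merging sorted halves.
After all merges, the sorted array is [3, 4, 8, 17].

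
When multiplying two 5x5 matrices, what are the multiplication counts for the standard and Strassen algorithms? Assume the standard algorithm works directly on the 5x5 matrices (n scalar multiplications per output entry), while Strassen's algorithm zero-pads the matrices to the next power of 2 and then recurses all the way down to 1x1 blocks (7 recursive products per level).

Matrix multiplication for 5x5 matrices:

Strassen's algorithm requires power-of-2 dimensions. Pad 5x5 to 8x8 (next power of 2).

Standard algorithm: 5^3 = 125 multiplications
Strassen's algorithm: 7^(log2(8)) = 7^3 = 343 multiplications
Difference: 125 - 343 = -218 (Strassen uses MORE here due to padding overhead — for small or just-over-power-of-2 n, padding can outweigh the per-level savings)

Standard: 125 multiplications (5^3). Strassen: 343 multiplications (7^3, after padding to 8x8). Strassen reduces 8 recursive multiplications to 7 at each level.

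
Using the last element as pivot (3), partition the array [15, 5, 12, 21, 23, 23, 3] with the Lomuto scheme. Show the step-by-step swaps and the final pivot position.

Lomuto partition with pivot = 3:

Initial array: [15, 5, 12, 21, 23, 23, 3]

arr[0]=15 > 3: no swap
arr[1]=5 > 3: no swap
arr[2]=12 > 3: no swap
arr[3]=21 > 3: no swap
arr[4]=23 > 3: no swap
arr[5]=23 > 3: no swap

Place pivot at position 0: [3, 5, 12, 21, 23, 23, 15]
Pivot position: 0

After partitioning with pivot 3, the array becomes [3, 5, 12, 21, 23, 23, 15]. The pivot is placed at index 0. All elements to the left of the pivot are <= 3, and all elements to the right are > 3.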